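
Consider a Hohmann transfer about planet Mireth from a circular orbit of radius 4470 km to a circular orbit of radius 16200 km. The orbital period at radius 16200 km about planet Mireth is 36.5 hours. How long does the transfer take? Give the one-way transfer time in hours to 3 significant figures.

From Kepler's third law T² = 4π²r³/μ at r = 16200 km, T = 36.5 hours = 36.5 × 3600 s = 1.314×10^5 s: μ = 4π²r³/T² = 9721.07 km³/s².
The Hohmann ellipse has a_t = (r₁ + r₂)/2 = 10335 km.
By Kepler's third law the transfer-orbit period is T = 2π√(a_t³/μ), so t = T/2 = 33480 s.
Converting: 33480 s ÷ 3600 s/hour = 9.30 hours.

t = 9.30 hours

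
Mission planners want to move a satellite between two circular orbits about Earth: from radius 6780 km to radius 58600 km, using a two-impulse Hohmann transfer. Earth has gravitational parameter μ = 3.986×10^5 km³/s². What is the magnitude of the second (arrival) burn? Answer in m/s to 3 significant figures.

The Hohmann ellipse has a_t = (r₁ + r₂)/2 = 32690 km.
Circular speed at r = 58600 km: v_c = √(μ/r) = 2.608 km/s.
Vis-viva on the transfer ellipse at r = 58600 km gives v_t = √[μ(2/r − 1/a_t)] = 1.188 km/s.
Δv₂ = |v_t − v_c| = |1.188 − 2.608| = 1.420 km/s.

Δv₂ = 1420 m/s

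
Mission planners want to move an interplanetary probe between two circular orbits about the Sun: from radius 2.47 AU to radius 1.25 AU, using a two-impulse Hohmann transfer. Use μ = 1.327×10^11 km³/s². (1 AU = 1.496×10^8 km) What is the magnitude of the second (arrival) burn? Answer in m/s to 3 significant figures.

In km: r₁ = 2.47 × 1.496×10^8 = 3.69512×10^8 km; r₂ = 1.25 × 1.496×10^8 = 1.870×10^8 km.
Transfer-ellipse semi-major axis a_t = (r₁ + r₂)/2 = (3.69512×10^8 + 1.870×10^8)/2 = 2.78256×10^8 km.
Circular speed at r = 1.870×10^8 km: v_c = √(μ/r) = 26.639 km/s.
Vis-viva on the transfer ellipse at r = 1.870×10^8 km gives v_t = √[μ(2/r − 1/a_t)] = 30.698 km/s.
Δv₂ = |v_t − v_c| = |30.698 − 26.639| = 4.059 km/s.

Δv₂ = 4060 m/s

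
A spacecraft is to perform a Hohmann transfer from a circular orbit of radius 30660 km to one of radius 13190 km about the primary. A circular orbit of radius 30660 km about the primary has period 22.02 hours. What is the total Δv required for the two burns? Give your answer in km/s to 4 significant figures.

Δv = 1.222 km/s

From Kepler's third law T² = 4π²r³/μ at r = 30660 km, T = 22.02 hours = 22.02 × 3600 s = 79272 s: μ = 4π²r³/T² = 1.81066×10^5 km³/s².
Semi-major axis of the transfer orbit: a_t = (30660 + 13190)/2 = 21925 km.
Circular speed at r₁: v₁ = √(μ/r₁) = √(1.81066×10^5/30660) = 2.43015 km/s.
On the transfer ellipse at r₁, vis-viva equation gives v_a = √[μ(2/r₁ − 1/a_t)] = 1.88488 km/s.
First burn Δv₁ = |v_a − v₁| = 0.5453 km/s.
At r₂, v₂ = √(μ/r₂) = 3.7051 km/s.
Transfer-orbit speed at r₂: v_p = √[μ(2/r₂ − 1/a_t)] = 4.3814 km/s.
Second burn Δv₂ = |v₂ − v_p| = 0.6763 km/s.
Total Δv = Δv₁ + Δv₂ = 1.222 km/s.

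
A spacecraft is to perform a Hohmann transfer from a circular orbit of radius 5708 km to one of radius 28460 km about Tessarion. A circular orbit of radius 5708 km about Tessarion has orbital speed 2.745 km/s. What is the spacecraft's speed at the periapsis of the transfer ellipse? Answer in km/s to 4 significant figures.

v = 3.543 km/s

From the circular-orbit relation v² = μ/r at r = 5708 km: μ = v²r = (2.745)² × 5708 = 43009.9 km³/s².
Transfer-ellipse semi-major axis a_t = (r₁ + r₂)/2 = (5708 + 28460)/2 = 17084 km.
The periapsis of the transfer ellipse is at r = 5708 km.
Applying v² = μ(2/r − 1/a_t): v = 3.543 km/s.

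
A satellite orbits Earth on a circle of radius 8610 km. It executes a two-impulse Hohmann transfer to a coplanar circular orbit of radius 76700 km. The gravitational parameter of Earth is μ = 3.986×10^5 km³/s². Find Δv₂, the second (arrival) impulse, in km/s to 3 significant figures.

Semi-major axis of the transfer orbit: a_t = (8610 + 76700)/2 = 42655 km.
Circular speed at r = 76700 km: v_c = √(μ/r) = 2.27966 km/s.
Vis-viva on the transfer ellipse at r = 76700 km gives v_t = √[μ(2/r − 1/a_t)] = 1.02421 km/s.
Δv₂ = |v_t − v_c| = |1.02421 − 2.27966| = 1.255 km/s.

Δv₂ = 1.26 km/s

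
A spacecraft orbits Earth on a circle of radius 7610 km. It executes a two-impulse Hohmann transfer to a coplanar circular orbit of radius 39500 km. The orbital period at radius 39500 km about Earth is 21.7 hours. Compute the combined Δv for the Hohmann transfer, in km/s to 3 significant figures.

Δv = 3.51 km/s

From Kepler's third law T² = 4π²r³/μ at r = 39500 km, T = 21.7 hours = 21.7 × 3600 s = 78120 s: μ = 4π²r³/T² = 3.98682×10^5 km³/s².
The Hohmann ellipse has a_t = (r₁ + r₂)/2 = 23555 km.
At r₁ the circular-orbit speed is v₁ = √(μ/r₁) = 7.238 km/s.
On the transfer ellipse at r₁, vis-viva gives v_p = √[μ(2/r₁ − 1/a_t)] = 9.373 km/s.
First burn Δv₁ = |v_p − v₁| = 2.135 km/s.
At r₂, v₂ = √(μ/r₂) = 3.177 km/s.
Transfer-orbit speed at r₂: v_a = √[μ(2/r₂ − 1/a_t)] = 1.806 km/s.
Second burn Δv₂ = |v₂ − v_a| = 1.371 km/s.
Total Δv = Δv₁ + Δv₂ = 3.506 km/s.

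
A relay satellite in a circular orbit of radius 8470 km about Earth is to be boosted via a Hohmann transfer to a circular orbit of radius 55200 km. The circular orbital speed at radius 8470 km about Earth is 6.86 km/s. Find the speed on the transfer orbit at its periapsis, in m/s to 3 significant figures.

From the circular-orbit relation v² = μ/r at r = 8470 km: μ = v²r = (6.86)² × 8470 = 3.98595×10^5 km³/s².
Semi-major axis of the transfer orbit: a_t = (8470 + 55200)/2 = 31835 km.
The periapsis of the transfer ellipse is at r = 8470 km.
From the vis-viva equation, v = √[μ(2/r − 1/a_t)] = 9.033 km/s.

v = 9030 m/s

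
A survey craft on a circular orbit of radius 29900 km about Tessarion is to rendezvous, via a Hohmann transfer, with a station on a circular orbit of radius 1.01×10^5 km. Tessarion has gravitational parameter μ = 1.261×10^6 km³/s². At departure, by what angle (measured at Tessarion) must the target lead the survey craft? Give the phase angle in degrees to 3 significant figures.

φ = 86.1°

Semi-major axis of the transfer orbit: a_t = (29900 + 1.010×10^5)/2 = 65450 km.
The half-period of the transfer ellipse is t = π√(a_t³/μ) = 46844 s.
The target's mean motion on its circular orbit is ω₂ = √(μ/r₂³) = 3.4984×10^-5 rad/s.
Angle swept by the target during transfer: ω₂·t = 1.6388 rad = 93.90°.
The survey craft traverses 180° on the transfer ellipse, so the target must lead by 180° − 93.90° = 86.1°.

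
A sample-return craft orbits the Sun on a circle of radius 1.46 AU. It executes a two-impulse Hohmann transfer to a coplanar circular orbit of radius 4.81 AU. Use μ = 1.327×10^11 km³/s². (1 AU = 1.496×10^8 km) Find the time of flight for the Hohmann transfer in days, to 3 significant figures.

t = 1010 days

In km: r₁ = 1.46 × 1.496×10^8 = 2.18416×10^8 km; r₂ = 4.81 × 1.496×10^8 = 7.19576×10^8 km.
Transfer-ellipse semi-major axis a_t = (r₁ + r₂)/2 = (2.18416×10^8 + 7.19576×10^8)/2 = 4.68996×10^8 km.
By Kepler's third law the transfer-orbit period is T = 2π√(a_t³/μ), so t = T/2 = 8.759×10^7 s.
Converting: 8.759×10^7 s ÷ 86400 s/day = 1010 days.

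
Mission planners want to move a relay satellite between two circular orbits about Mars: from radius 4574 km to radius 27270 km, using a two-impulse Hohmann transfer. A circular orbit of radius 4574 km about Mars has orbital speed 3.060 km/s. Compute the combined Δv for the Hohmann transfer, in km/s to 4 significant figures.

Δv = 1.526 km/s

From the circular-orbit relation v² = μ/r at r = 4574 km: μ = v²r = (3.060)² × 4574 = 42829.1 km³/s².
Semi-major axis of the transfer orbit: a_t = (4574 + 27270)/2 = 15922 km.
Circular speed at r₁: v₁ = √(μ/r₁) = √(42829.1/4574) = 3.0600 km/s.
On the transfer ellipse at r₁, vis-viva equation gives v_p = √[μ(2/r₁ − 1/a_t)] = 4.0047 km/s.
First burn Δv₁ = |v_p − v₁| = 0.9447 km/s.
At r₂, v₂ = √(μ/r₂) = 1.2532 km/s.
Transfer-orbit speed at r₂: v_a = √[μ(2/r₂ − 1/a_t)] = 0.67170 km/s.
Second burn Δv₂ = |v₂ − v_a| = 0.5815 km/s.
Δv = Δv₁ + Δv₂ = 0.9447 + 0.5815 = 1.526 km/s.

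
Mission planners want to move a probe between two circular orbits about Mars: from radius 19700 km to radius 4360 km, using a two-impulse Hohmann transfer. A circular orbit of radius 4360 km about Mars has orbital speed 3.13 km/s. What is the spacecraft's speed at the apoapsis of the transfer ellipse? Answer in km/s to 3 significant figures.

v = 0.886 km/s

From the circular-orbit relation v² = μ/r at r = 4360 km: μ = v²r = (3.13)² × 4360 = 42714.5 km³/s².
Semi-major axis of the transfer orbit: a_t = (19700 + 4360)/2 = 12030 km.
At apoapsis, r = 19700 km.
Vis-viva: v = √[μ(2/r − 1/a_t)] = √[42714.5 × (2/19700 − 1/12030)] = 0.8865 km/s.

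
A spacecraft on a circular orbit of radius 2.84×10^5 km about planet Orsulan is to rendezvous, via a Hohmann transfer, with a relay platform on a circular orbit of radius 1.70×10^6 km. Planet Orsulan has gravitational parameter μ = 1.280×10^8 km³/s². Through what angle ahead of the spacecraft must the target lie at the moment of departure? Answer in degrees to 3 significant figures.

Semi-major axis of the transfer orbit: a_t = (2.840×10^5 + 1.700×10^6)/2 = 9.920×10^5 km.
The half-period of the transfer ellipse is t = π√(a_t³/μ) = 2.74355×10^5 s.
Target angular speed ω₂ = √(μ/r₂³) = 5.10425×10^-6 rad/s.
Angle swept by the target during transfer: ω₂·t = 1.4004 rad = 80.24°.
The spacecraft traverses 180° on the transfer ellipse, so the target must lead by 180° − 80.24° = 99.8°.

φ = 99.8°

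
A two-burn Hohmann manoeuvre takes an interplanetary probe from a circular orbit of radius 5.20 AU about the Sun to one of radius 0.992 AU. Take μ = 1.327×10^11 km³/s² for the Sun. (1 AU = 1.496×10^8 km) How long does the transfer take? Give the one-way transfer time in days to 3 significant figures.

In km: r₁ = 5.20 × 1.496×10^8 = 7.7792×10^8 km; r₂ = 0.992 × 1.496×10^8 = 1.484032×10^8 km.
Transfer-ellipse semi-major axis a_t = (r₁ + r₂)/2 = (7.7792×10^8 + 1.484032×10^8)/2 = 4.631616×10^8 km.
By Kepler's third law the transfer-orbit period is T = 2π√(a_t³/μ), so t = T/2 = 8.596×10^7 s.
Converting: 8.596×10^7 s ÷ 86400 s/day = 995 days.

t = 995 days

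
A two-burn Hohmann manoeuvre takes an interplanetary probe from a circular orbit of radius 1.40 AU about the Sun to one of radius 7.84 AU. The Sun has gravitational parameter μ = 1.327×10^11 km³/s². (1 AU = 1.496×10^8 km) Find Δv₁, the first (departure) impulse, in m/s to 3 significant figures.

Δv₁ = 7620 m/s

In km: r₁ = 1.40 × 1.496×10^8 = 2.0944×10^8 km; r₂ = 7.84 × 1.496×10^8 = 1.172864×10^9 km.
Transfer-ellipse semi-major axis a_t = (r₁ + r₂)/2 = (2.0944×10^8 + 1.172864×10^9)/2 = 6.91152×10^8 km.
Circular speed at r = 2.0944×10^8 km: v_c = √(μ/r) = 25.171 km/s.
Transfer-orbit speed at the same r (vis-viva, a = a_t): v_t = √[μ(2/r − 1/a_t)] = 32.790 km/s.
Δv₁ = |v_t − v_c| = |32.790 − 25.171| = 7.619 km/s.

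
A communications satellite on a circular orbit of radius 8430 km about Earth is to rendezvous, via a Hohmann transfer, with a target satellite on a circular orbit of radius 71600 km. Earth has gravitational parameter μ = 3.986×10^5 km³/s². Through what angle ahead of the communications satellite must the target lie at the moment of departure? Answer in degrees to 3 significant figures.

φ = 105°

Transfer-ellipse semi-major axis a_t = (r₁ + r₂)/2 = (8430 + 71600)/2 = 40015 km.
Transfer time t = π√(a_t³/μ) = 39830 s.
Target angular speed ω₂ = √(μ/r₂³) = 3.2953×10^-5 rad/s.
Angle swept by the target during transfer: ω₂·t = 1.3125 rad = 75.20°.
Arrival is 180° from departure on the ellipse, so φ = 180° − 75.20° = 105°.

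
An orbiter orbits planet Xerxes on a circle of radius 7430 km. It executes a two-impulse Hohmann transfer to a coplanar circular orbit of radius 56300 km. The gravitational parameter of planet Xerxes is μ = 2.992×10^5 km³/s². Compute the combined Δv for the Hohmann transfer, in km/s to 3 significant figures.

Δv = 3.28 km/s

Semi-major axis of the transfer orbit: a_t = (7430 + 56300)/2 = 31865 km.
Circular speed at r₁: v₁ = √(μ/r₁) = √(2.992×10^5/7430) = 6.346 km/s.
On the transfer ellipse at r₁, vis-viva gives v_p = √[μ(2/r₁ − 1/a_t)] = 8.435 km/s.
First burn Δv₁ = |v_p − v₁| = 2.089 km/s.
At r₂, v₂ = √(μ/r₂) = 2.305 km/s.
Transfer-orbit speed at r₂: v_a = √[μ(2/r₂ − 1/a_t)] = 1.113 km/s.
Second burn Δv₂ = |v₂ − v_a| = 1.192 km/s.
Δv = Δv₁ + Δv₂ = 2.089 + 1.192 = 3.281 km/s.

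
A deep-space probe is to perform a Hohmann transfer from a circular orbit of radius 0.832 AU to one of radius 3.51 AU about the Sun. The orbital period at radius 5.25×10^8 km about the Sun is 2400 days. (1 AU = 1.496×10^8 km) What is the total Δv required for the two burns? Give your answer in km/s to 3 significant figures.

From Kepler's third law T² = 4π²r³/μ at r = 5.25×10^8 km, T = 2400 days = 2400 × 86400 s = 2.0736×10^8 s: μ = 4π²r³/T² = 1.32858×10^11 km³/s².
In km: r₁ = 0.832 × 1.496×10^8 = 1.244672×10^8 km; r₂ = 3.51 × 1.496×10^8 = 5.25096×10^8 km.
Transfer-ellipse semi-major axis a_t = (r₁ + r₂)/2 = (1.244672×10^8 + 5.25096×10^8)/2 = 3.247816×10^8 km.
Circular speed at r₁: v₁ = √(μ/r₁) = √(1.32858×10^11/1.244672×10^8) = 32.671 km/s.
On the transfer ellipse at r₁, vis-viva gives v_p = √[μ(2/r₁ − 1/a_t)] = 41.542 km/s.
First burn Δv₁ = |v_p − v₁| = 8.871 km/s.
At r₂, v₂ = √(μ/r₂) = 15.906 km/s.
Transfer-orbit speed at r₂: v_a = √[μ(2/r₂ − 1/a_t)] = 9.8471 km/s.
Second burn Δv₂ = |v₂ − v_a| = 6.059 km/s.
Δv = Δv₁ + Δv₂ = 8.871 + 6.059 = 14.93 km/s.

Δv = 14.9 km/s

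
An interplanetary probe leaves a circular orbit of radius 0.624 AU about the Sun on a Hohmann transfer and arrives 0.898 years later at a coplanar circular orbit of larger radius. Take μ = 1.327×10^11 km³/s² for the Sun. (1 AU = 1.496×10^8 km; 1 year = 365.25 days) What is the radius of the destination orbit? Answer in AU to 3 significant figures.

r₂ = 2.33 AU

In km: r₁ = 0.624 × 1.496×10^8 = 9.33504×10^7 km.
Transfer time t = 0.898 years × 365.25 × 86400 s = 2.83387248×10^7 s, and t = π√(a_t³/μ).
So a_t = (μ t²/π²)^(1/3) = (1.327×10^11 × (2.83387248×10^7)² / π²)^(1/3) = 2.2103×10^8 km.
Since a_t = (r₁ + r₂)/2, r₂ = 2a_t − r₁ = 2×2.2103×10^8 − 9.33504×10^7 = 3.487096×10^8 km.
In AU: r₂ = 3.487096×10^8 / 1.496×10^8 = 2.33 AU.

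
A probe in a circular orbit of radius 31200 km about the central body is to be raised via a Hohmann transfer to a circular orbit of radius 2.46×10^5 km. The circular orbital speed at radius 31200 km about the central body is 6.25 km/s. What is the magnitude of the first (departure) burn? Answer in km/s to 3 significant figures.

Δv₁ = 2.08 km/s

From the circular-orbit relation v² = μ/r at r = 31200 km: μ = v²r = (6.25)² × 31200 = 1.21875×10^6 km³/s².
Semi-major axis of the transfer orbit: a_t = (31200 + 2.460×10^5)/2 = 1.386×10^5 km.
Circular speed at r = 31200 km: v_c = √(μ/r) = 6.250 km/s.
Vis-viva on the transfer ellipse at r = 31200 km gives v_t = √[μ(2/r − 1/a_t)] = 8.327 km/s.
Δv₁ = |v_t − v_c| = |8.327 − 6.250| = 2.077 km/s.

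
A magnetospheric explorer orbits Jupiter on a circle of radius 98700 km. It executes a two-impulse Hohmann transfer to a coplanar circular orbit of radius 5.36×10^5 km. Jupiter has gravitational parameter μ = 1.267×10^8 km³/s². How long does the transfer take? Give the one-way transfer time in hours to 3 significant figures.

Semi-major axis of the transfer orbit: a_t = (98700 + 5.360×10^5)/2 = 3.1735×10^5 km.
Half the transfer-orbit period gives t = π√(a_t³/μ) = 49900 s.
Converting: 49900 s ÷ 3600 s/hour = 13.9 hours.

t = 13.9 hours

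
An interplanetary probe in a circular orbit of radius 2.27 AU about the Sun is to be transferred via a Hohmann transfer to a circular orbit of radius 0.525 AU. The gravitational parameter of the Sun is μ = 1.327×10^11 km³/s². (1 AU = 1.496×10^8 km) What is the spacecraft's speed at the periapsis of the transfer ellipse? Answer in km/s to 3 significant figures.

v = 52.4 km/s

In km: r₁ = 2.27 × 1.496×10^8 = 3.39592×10^8 km; r₂ = 0.525 × 1.496×10^8 = 7.854×10^7 km.
Transfer-ellipse semi-major axis a_t = (r₁ + r₂)/2 = (3.39592×10^8 + 7.854×10^7)/2 = 2.09066×10^8 km.
The periapsis of the transfer ellipse is at r = 7.854×10^7 km.
Applying v² = μ(2/r − 1/a_t): v = 52.39 km/s.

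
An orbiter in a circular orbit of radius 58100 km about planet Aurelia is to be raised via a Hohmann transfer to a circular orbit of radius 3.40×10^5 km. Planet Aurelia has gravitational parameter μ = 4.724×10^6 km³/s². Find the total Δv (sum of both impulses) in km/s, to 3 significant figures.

Δv = 4.48 km/s

Transfer-ellipse semi-major axis a_t = (r₁ + r₂)/2 = (58100 + 3.400×10^5)/2 = 1.9905×10^5 km.
At r₁ the circular-orbit speed is v₁ = √(μ/r₁) = 9.017100 km/s.
On the transfer ellipse at r₁, vis-viva equation gives v_p = √[μ(2/r₁ − 1/a_t)] = 11.78488 km/s.
First burn Δv₁ = |v_p − v₁| = 2.76778 km/s.
At r₂, v₂ = √(μ/r₂) = 3.72748 km/s.
Transfer-orbit speed at r₂: v_a = √[μ(2/r₂ − 1/a_t)] = 2.01383 km/s.
Second burn Δv₂ = |v₂ − v_a| = 1.71365 km/s.
Total Δv = Δv₁ + Δv₂ = 4.481 km/s.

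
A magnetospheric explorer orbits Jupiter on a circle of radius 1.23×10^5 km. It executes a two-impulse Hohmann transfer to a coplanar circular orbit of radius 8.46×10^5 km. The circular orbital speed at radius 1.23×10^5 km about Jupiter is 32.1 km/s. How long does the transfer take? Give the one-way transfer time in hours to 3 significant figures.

From the circular-orbit relation v² = μ/r at r = 1.23×10^5 km: μ = v²r = (32.1)² × 1.23×10^5 = 1.26740×10^8 km³/s².
Transfer-ellipse semi-major axis a_t = (r₁ + r₂)/2 = (1.230×10^5 + 8.460×10^5)/2 = 4.845×10^5 km.
By Kepler's third law the transfer-orbit period is T = 2π√(a_t³/μ), so t = T/2 = 94110 s.
Converting: 94110 s ÷ 3600 s/hour = 26.1 hours.

t = 26.1 hours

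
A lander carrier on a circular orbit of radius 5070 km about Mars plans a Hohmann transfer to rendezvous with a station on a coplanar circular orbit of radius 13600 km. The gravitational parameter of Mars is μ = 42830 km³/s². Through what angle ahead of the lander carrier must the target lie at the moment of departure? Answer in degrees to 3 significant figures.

The Hohmann ellipse has a_t = (r₁ + r₂)/2 = 9335 km.
Transfer time t = π√(a_t³/μ) = 13690 s.
The target's mean motion on its circular orbit is ω₂ = √(μ/r₂³) = 1.305×10^-4 rad/s.
Angle swept by the target during transfer: ω₂·t = 1.787 rad = 102.4°.
Arrival is 180° from departure on the ellipse, so φ = 180° − 102.4° = 77.6°.

φ = 77.6°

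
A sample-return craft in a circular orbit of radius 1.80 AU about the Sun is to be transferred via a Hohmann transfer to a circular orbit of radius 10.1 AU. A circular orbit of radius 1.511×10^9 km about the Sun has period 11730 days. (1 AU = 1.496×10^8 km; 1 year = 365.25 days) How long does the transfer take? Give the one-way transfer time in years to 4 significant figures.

From Kepler's third law T² = 4π²r³/μ at r = 1.511×10^9 km, T = 11730 days = 11730 × 86400 s = 1.013472×10^9 s: μ = 4π²r³/T² = 1.32596×10^11 km³/s².
In km: r₁ = 1.80 × 1.496×10^8 = 2.6928×10^8 km; r₂ = 10.1 × 1.496×10^8 = 1.51096×10^9 km.
Transfer-ellipse semi-major axis a_t = (r₁ + r₂)/2 = (2.6928×10^8 + 1.51096×10^9)/2 = 8.9012×10^8 km.
Transfer time t = π√(a_t³/μ) = π√((8.9012×10^8)³ / 1.32596×10^11) = 2.291×10^8 s.
Converting: 2.291×10^8 s ÷ 3.15576×10^7 s/year (365.25 × 86400) = 7.260 years.

t = 7.260 years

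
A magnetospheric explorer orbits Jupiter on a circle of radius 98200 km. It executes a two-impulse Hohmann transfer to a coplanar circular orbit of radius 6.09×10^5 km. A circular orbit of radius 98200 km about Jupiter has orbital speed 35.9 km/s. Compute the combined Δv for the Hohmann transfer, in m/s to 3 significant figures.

From the circular-orbit relation v² = μ/r at r = 98200 km: μ = v²r = (35.9)² × 98200 = 1.26561×10^8 km³/s².
Transfer-ellipse semi-major axis a_t = (r₁ + r₂)/2 = (98200 + 6.090×10^5)/2 = 3.536×10^5 km.
Circular speed at r₁: v₁ = √(μ/r₁) = √(1.26561×10^8/98200) = 35.90 km/s.
On the transfer ellipse at r₁, vis-viva equation gives v_p = √[μ(2/r₁ − 1/a_t)] = 47.11 km/s.
First burn Δv₁ = |v_p − v₁| = 11.21 km/s.
At r₂, v₂ = √(μ/r₂) = 14.416 km/s.
Transfer-orbit speed at r₂: v_a = √[μ(2/r₂ − 1/a_t)] = 7.5970 km/s.
Second burn Δv₂ = |v₂ − v_a| = 6.819 km/s.
Total Δv = Δv₁ + Δv₂ = 18.03 km/s.

Δv = 18000 m/s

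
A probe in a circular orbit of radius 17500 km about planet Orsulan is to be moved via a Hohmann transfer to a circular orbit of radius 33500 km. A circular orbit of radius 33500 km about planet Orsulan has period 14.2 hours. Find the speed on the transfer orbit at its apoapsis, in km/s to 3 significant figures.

v = 3.41 km/s

From Kepler's third law T² = 4π²r³/μ at r = 33500 km, T = 14.2 hours = 14.2 × 3600 s = 51120 s: μ = 4π²r³/T² = 5.67953×10^5 km³/s².
The Hohmann ellipse has a_t = (r₁ + r₂)/2 = 25500 km.
The apoapsis of the transfer ellipse is at r = 33500 km.
From the vis-viva equation, v = √[μ(2/r − 1/a_t)] = 3.411 km/s.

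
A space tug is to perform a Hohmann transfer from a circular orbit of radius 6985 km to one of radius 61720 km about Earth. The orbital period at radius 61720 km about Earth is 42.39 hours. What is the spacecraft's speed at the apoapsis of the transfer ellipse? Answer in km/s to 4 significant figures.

From Kepler's third law T² = 4π²r³/μ at r = 61720 km, T = 42.39 hours = 42.39 × 3600 s = 1.52604×10^5 s: μ = 4π²r³/T² = 3.98571×10^5 km³/s².
The Hohmann ellipse has a_t = (r₁ + r₂)/2 = 34352.5 km.
The apoapsis of the transfer ellipse is at r = 61720 km.
Vis-viva: v = √[μ(2/r − 1/a_t)] = √[3.98571×10^5 × (2/61720 − 1/34352.5)] = 1.146 km/s.

v = 1.146 km/s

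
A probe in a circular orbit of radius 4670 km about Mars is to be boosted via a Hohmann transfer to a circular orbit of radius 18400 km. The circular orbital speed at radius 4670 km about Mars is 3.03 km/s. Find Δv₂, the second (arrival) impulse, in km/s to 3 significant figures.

Δv₂ = 0.555 km/s

From the circular-orbit relation v² = μ/r at r = 4670 km: μ = v²r = (3.03)² × 4670 = 42874.8 km³/s².
Semi-major axis of the transfer orbit: a_t = (4670 + 18400)/2 = 11535 km.
On the circular orbit at r = 18400 km, v_c = √(μ/r) = 1.5265 km/s.
Vis-viva on the transfer ellipse at r = 18400 km gives v_t = √[μ(2/r − 1/a_t)] = 0.97127 km/s.
Δv₂ = |v_t − v_c| = |0.97127 − 1.5265| = 0.5552 km/s.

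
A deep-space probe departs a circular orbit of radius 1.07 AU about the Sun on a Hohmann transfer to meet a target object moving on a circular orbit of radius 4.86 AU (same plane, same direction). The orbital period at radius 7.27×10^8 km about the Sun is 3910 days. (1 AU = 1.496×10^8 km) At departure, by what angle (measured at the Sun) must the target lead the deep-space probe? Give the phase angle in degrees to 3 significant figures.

From Kepler's third law T² = 4π²r³/μ at r = 7.27×10^8 km, T = 3910 days = 3910 × 86400 s = 3.37824×10^8 s: μ = 4π²r³/T² = 1.32917×10^11 km³/s².
In km: r₁ = 1.07 × 1.496×10^8 = 1.60072×10^8 km; r₂ = 4.86 × 1.496×10^8 = 7.27056×10^8 km.
The Hohmann ellipse has a_t = (r₁ + r₂)/2 = 4.43564×10^8 km.
The half-period of the transfer ellipse is t = π√(a_t³/μ) = 8.050×10^7 s.
The target's mean motion on its circular orbit is ω₂ = √(μ/r₂³) = 1.860×10^-8 rad/s.
Angle swept by the target during transfer: ω₂·t = 1.497 rad = 85.77°.
The deep-space probe traverses 180° on the transfer ellipse, so the target must lead by 180° − 85.77° = 94.2°.

φ = 94.2°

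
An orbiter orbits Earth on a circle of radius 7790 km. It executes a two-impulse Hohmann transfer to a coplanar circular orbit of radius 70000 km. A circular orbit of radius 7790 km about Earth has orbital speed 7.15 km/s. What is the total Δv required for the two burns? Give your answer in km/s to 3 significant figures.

From the circular-orbit relation v² = μ/r at r = 7790 km: μ = v²r = (7.15)² × 7790 = 3.98244×10^5 km³/s².
The Hohmann ellipse has a_t = (r₁ + r₂)/2 = 38895 km.
At r₁ the circular-orbit speed is v₁ = √(μ/r₁) = 7.150 km/s.
Transfer-orbit speed at r₁ (v² = μ(2/r − 1/a)): v_p = √[μ(2/r₁ − 1/a_t)] = 9.592 km/s.
First burn Δv₁ = |v_p − v₁| = 2.442 km/s.
At r₂, v₂ = √(μ/r₂) = 2.385 km/s.
Transfer-orbit speed at r₂: v_a = √[μ(2/r₂ − 1/a_t)] = 1.067 km/s.
Second burn Δv₂ = |v₂ − v_a| = 1.318 km/s.
Δv = Δv₁ + Δv₂ = 2.442 + 1.318 = 3.760 km/s.

Δv = 3.76 km/s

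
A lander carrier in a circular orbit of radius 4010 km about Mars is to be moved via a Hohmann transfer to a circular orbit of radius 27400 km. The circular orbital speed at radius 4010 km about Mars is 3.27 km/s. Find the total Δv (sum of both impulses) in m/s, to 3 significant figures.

From the circular-orbit relation v² = μ/r at r = 4010 km: μ = v²r = (3.27)² × 4010 = 42878.5 km³/s².
Transfer-ellipse semi-major axis a_t = (r₁ + r₂)/2 = (4010 + 27400)/2 = 15705 km.
At r₁ the circular-orbit speed is v₁ = √(μ/r₁) = 3.270 km/s.
Transfer-orbit speed at r₁ (vis-viva equation): v_p = √[μ(2/r₁ − 1/a_t)] = 4.319 km/s.
First burn Δv₁ = |v_p − v₁| = 1.049 km/s.
Circular speed at r₂: v₂ = √(μ/r₂) = 1.25096 km/s.
Transfer-orbit speed at r₂: v_a = √[μ(2/r₂ − 1/a_t)] = 0.632118 km/s.
Second burn Δv₂ = |v₂ − v_a| = 0.6188 km/s.
Δv = Δv₁ + Δv₂ = 1.049 + 0.6188 = 1.668 km/s.

Δv = 1670 m/s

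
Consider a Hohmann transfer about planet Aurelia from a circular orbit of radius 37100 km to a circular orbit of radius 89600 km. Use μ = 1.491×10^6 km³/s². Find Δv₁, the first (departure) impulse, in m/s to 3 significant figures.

Δv₁ = 1200 m/s

Semi-major axis of the transfer orbit: a_t = (37100 + 89600)/2 = 63350 km.
On the circular orbit at r = 37100 km, v_c = √(μ/r) = 6.339 km/s.
Vis-viva on the transfer ellipse at r = 37100 km gives v_t = √[μ(2/r − 1/a_t)] = 7.539 km/s.
Δv₁ = |v_t − v_c| = |7.539 − 6.339| = 1.200 km/s.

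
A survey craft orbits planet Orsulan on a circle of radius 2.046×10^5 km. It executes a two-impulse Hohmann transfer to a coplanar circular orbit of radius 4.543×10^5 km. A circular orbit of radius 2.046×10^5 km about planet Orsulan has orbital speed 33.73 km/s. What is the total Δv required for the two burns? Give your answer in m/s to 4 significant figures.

From the circular-orbit relation v² = μ/r at r = 2.046×10^5 km: μ = v²r = (33.73)² × 2.046×10^5 = 2.32776×10^8 km³/s².
The Hohmann ellipse has a_t = (r₁ + r₂)/2 = 3.2945×10^5 km.
Circular speed at r₁: v₁ = √(μ/r₁) = √(2.32776×10^8/2.046×10^5) = 33.730 km/s.
Transfer-orbit speed at r₁ (v² = μ(2/r − 1/a)): v_p = √[μ(2/r₁ − 1/a_t)] = 39.609 km/s.
First burn Δv₁ = |v_p − v₁| = 5.879 km/s.
At r₂, v₂ = √(μ/r₂) = 22.636 km/s.
Transfer-orbit speed at r₂: v_a = √[μ(2/r₂ − 1/a_t)] = 17.838 km/s.
Second burn Δv₂ = |v₂ − v_a| = 4.798 km/s.
Total Δv = Δv₁ + Δv₂ = 10.68 km/s.

Δv = 10680 m/s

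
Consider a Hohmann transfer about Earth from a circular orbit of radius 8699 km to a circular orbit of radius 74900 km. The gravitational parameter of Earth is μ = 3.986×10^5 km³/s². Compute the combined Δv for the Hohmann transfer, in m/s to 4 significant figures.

Semi-major axis of the transfer orbit: a_t = (8699 + 74900)/2 = 41799.5 km.
Circular speed at r₁: v₁ = √(μ/r₁) = √(3.986×10^5/8699) = 6.769 km/s.
Transfer-orbit speed at r₁ (v² = μ(2/r − 1/a)): v_p = √[μ(2/r₁ − 1/a_t)] = 9.061 km/s.
First burn Δv₁ = |v_p − v₁| = 2.292 km/s.
At r₂, v₂ = √(μ/r₂) = 2.307 km/s.
Transfer-orbit speed at r₂: v_a = √[μ(2/r₂ − 1/a_t)] = 1.052 km/s.
Second burn Δv₂ = |v₂ − v_a| = 1.255 km/s.
Δv = Δv₁ + Δv₂ = 2.292 + 1.255 = 3.547 km/s.

Δv = 3547 m/s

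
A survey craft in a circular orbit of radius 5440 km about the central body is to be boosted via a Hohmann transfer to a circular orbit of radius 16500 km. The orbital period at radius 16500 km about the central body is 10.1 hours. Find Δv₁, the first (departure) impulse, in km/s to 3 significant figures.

Δv₁ = 1.12 km/s

From Kepler's third law T² = 4π²r³/μ at r = 16500 km, T = 10.1 hours = 10.1 × 3600 s = 36360 s: μ = 4π²r³/T² = 1.34142×10^5 km³/s².
The Hohmann ellipse has a_t = (r₁ + r₂)/2 = 10970 km.
Circular speed at r = 5440 km: v_c = √(μ/r) = 4.966 km/s.
Transfer-orbit speed at the same r (vis-viva, a = a_t): v_t = √[μ(2/r − 1/a_t)] = 6.090 km/s.
Δv₁ = |v_t − v_c| = |6.090 − 4.966| = 1.124 km/s.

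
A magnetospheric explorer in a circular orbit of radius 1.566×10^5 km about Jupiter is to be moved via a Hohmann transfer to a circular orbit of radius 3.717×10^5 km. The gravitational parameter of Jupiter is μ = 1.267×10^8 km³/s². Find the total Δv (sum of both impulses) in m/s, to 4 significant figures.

Transfer-ellipse semi-major axis a_t = (r₁ + r₂)/2 = (1.566×10^5 + 3.717×10^5)/2 = 2.6415×10^5 km.
At r₁ the circular-orbit speed is v₁ = √(μ/r₁) = 28.444 km/s.
Transfer-orbit speed at r₁ (v² = μ(2/r − 1/a)): v_p = √[μ(2/r₁ − 1/a_t)] = 33.741 km/s.
First burn Δv₁ = |v_p − v₁| = 5.297 km/s.
At r₂, v₂ = √(μ/r₂) = 18.463 km/s.
Transfer-orbit speed at r₂: v_a = √[μ(2/r₂ − 1/a_t)] = 14.216 km/s.
Second burn Δv₂ = |v₂ − v_a| = 4.247 km/s.
Δv = Δv₁ + Δv₂ = 5.297 + 4.247 = 9.544 km/s.

Δv = 9544 m/s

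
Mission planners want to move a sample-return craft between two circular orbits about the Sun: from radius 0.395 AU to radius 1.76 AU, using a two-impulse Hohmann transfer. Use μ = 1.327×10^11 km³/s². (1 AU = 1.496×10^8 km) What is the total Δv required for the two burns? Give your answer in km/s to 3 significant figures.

In km: r₁ = 0.395 × 1.496×10^8 = 5.9092×10^7 km; r₂ = 1.76 × 1.496×10^8 = 2.63296×10^8 km.
The Hohmann ellipse has a_t = (r₁ + r₂)/2 = 1.61194×10^8 km.
Circular speed at r₁: v₁ = √(μ/r₁) = √(1.327×10^11/5.9092×10^7) = 47.3883 km/s.
On the transfer ellipse at r₁, v² = μ(2/r − 1/a) gives v_p = √[μ(2/r₁ − 1/a_t)] = 60.5646 km/s.
First burn Δv₁ = |v_p − v₁| = 13.176 km/s.
At r₂, v₂ = √(μ/r₂) = 22.4498 km/s.
Transfer-orbit speed at r₂: v_a = √[μ(2/r₂ − 1/a_t)] = 13.5926 km/s.
Second burn Δv₂ = |v₂ − v_a| = 8.8572 km/s.
Δv = Δv₁ + Δv₂ = 13.176 + 8.8572 = 22.03 km/s.

Δv = 22.0 km/s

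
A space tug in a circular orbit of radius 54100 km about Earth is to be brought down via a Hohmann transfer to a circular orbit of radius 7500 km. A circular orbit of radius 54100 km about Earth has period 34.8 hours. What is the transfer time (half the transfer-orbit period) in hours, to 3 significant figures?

t = 7.47 hours

From Kepler's third law T² = 4π²r³/μ at r = 54100 km, T = 34.8 hours = 34.8 × 3600 s = 1.2528×10^5 s: μ = 4π²r³/T² = 3.98280×10^5 km³/s².
Semi-major axis of the transfer orbit: a_t = (54100 + 7500)/2 = 30800 km.
Transfer time t = π√(a_t³/μ) = π√((30800)³ / 3.98280×10^5) = 26908 s.
Converting: 26908 s ÷ 3600 s/hour = 7.47 hours.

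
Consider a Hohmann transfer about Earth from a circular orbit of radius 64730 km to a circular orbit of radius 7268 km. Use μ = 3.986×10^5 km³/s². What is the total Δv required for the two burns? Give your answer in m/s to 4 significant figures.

Δv = 3891 m/s

Transfer-ellipse semi-major axis a_t = (r₁ + r₂)/2 = (64730 + 7268)/2 = 35999 km.
At r₁ the circular-orbit speed is v₁ = √(μ/r₁) = 2.4815 km/s.
On the transfer ellipse at r₁, vis-viva gives v_a = √[μ(2/r₁ − 1/a_t)] = 1.1150 km/s.
First burn Δv₁ = |v_a − v₁| = 1.3665 km/s.
Circular speed at r₂: v₂ = √(μ/r₂) = 7.4056 km/s.
Transfer-orbit speed at r₂: v_p = √[μ(2/r₂ − 1/a_t)] = 9.9304 km/s.
Second burn Δv₂ = |v₂ − v_p| = 2.5248 km/s.
Δv = Δv₁ + Δv₂ = 1.3665 + 2.5248 = 3.891 km/s.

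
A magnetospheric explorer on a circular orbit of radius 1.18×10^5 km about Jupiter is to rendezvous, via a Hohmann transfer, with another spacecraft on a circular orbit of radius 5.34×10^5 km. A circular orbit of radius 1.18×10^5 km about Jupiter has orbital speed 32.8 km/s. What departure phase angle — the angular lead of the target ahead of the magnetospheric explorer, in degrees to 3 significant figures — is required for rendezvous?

From the circular-orbit relation v² = μ/r at r = 1.18×10^5 km: μ = v²r = (32.8)² × 1.18×10^5 = 1.26949×10^8 km³/s².
Transfer-ellipse semi-major axis a_t = (r₁ + r₂)/2 = (1.180×10^5 + 5.340×10^5)/2 = 3.260×10^5 km.
The half-period of the transfer ellipse is t = π√(a_t³/μ) = 51899 s.
The target's mean motion on its circular orbit is ω₂ = √(μ/r₂³) = 2.8874×10^-5 rad/s.
Angle swept by the target during transfer: ω₂·t = 1.4985 rad = 85.86°.
The magnetospheric explorer traverses 180° on the transfer ellipse, so the target must lead by 180° − 85.86° = 94.1°.

φ = 94.1°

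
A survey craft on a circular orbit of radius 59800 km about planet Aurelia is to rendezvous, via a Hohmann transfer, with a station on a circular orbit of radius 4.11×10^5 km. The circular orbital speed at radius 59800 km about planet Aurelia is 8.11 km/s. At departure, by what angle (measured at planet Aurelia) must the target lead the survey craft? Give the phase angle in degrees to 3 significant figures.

From the circular-orbit relation v² = μ/r at r = 59800 km: μ = v²r = (8.11)² × 59800 = 3.93317×10^6 km³/s².
Transfer-ellipse semi-major axis a_t = (r₁ + r₂)/2 = (59800 + 4.110×10^5)/2 = 2.354×10^5 km.
The half-period of the transfer ellipse is t = π√(a_t³/μ) = 1.8092×10^5 s.
The target's mean motion on its circular orbit is ω₂ = √(μ/r₂³) = 7.5268×10^-6 rad/s.
Angle swept by the target during transfer: ω₂·t = 1.3617 rad = 78.02°.
The survey craft traverses 180° on the transfer ellipse, so the target must lead by 180° − 78.02° = 102°.

φ = 102°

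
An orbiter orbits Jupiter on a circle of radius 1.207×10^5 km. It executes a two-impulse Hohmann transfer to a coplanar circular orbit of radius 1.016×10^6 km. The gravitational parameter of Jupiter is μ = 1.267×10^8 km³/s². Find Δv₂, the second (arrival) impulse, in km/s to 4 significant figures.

Δv₂ = 6.021 km/s

Transfer-ellipse semi-major axis a_t = (r₁ + r₂)/2 = (1.207×10^5 + 1.016×10^6)/2 = 5.6835×10^5 km.
Circular speed at r = 1.016×10^6 km: v_c = √(μ/r) = 11.167 km/s.
Transfer-orbit speed at the same r (vis-viva, a = a_t): v_t = √[μ(2/r − 1/a_t)] = 5.1462 km/s.
Δv₂ = |v_t − v_c| = |5.1462 − 11.167| = 6.021 km/s.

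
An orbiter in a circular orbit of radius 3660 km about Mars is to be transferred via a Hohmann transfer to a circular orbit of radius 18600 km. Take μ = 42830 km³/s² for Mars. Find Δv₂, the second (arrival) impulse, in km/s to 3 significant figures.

Semi-major axis of the transfer orbit: a_t = (3660 + 18600)/2 = 11130 km.
On the circular orbit at r = 18600 km, v_c = √(μ/r) = 1.5175 km/s.
Transfer-orbit speed at the same r (vis-viva, a = a_t): v_t = √[μ(2/r − 1/a_t)] = 0.87018 km/s.
Δv₂ = |v_t − v_c| = |0.87018 − 1.5175| = 0.6473 km/s.

Δv₂ = 0.647 km/s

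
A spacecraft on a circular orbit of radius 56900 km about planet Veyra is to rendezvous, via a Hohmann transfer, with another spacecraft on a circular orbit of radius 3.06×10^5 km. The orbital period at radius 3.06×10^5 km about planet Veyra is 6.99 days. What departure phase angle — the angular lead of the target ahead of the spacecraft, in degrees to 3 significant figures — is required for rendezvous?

φ = 97.8°

From Kepler's third law T² = 4π²r³/μ at r = 3.06×10^5 km, T = 6.99 days = 6.99 × 86400 s = 6.03936×10^5 s: μ = 4π²r³/T² = 3.10129×10^6 km³/s².
Transfer-ellipse semi-major axis a_t = (r₁ + r₂)/2 = (56900 + 3.060×10^5)/2 = 1.8145×10^5 km.
The half-period of the transfer ellipse is t = π√(a_t³/μ) = 1.3788×10^5 s.
The target's mean motion on its circular orbit is ω₂ = √(μ/r₂³) = 1.0404×10^-5 rad/s.
Angle swept by the target during transfer: ω₂·t = 1.4345 rad = 82.19°.
Arrival is 180° from departure on the ellipse, so φ = 180° − 82.19° = 97.8°.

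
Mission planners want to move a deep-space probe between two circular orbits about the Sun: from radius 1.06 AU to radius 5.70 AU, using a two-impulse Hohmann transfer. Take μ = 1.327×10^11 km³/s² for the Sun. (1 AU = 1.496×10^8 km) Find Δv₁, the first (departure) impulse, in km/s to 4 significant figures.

Δv₁ = 8.638 km/s

In km: r₁ = 1.06 × 1.496×10^8 = 1.58576×10^8 km; r₂ = 5.70 × 1.496×10^8 = 8.5272×10^8 km.
The Hohmann ellipse has a_t = (r₁ + r₂)/2 = 5.05648×10^8 km.
On the circular orbit at r = 1.58576×10^8 km, v_c = √(μ/r) = 28.928 km/s.
Transfer-orbit speed at the same r (vis-viva, a = a_t): v_t = √[μ(2/r − 1/a_t)] = 37.566 km/s.
Δv₁ = |v_t − v_c| = |37.566 − 28.928| = 8.638 km/s.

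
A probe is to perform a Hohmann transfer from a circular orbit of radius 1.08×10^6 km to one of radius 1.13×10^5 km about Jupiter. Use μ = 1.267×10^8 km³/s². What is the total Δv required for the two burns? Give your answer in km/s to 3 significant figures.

The Hohmann ellipse has a_t = (r₁ + r₂)/2 = 5.965×10^5 km.
At r₁ the circular-orbit speed is v₁ = √(μ/r₁) = 10.831 km/s.
On the transfer ellipse at r₁, vis-viva equation gives v_a = √[μ(2/r₁ − 1/a_t)] = 4.7142 km/s.
First burn Δv₁ = |v_a − v₁| = 6.117 km/s.
Circular speed at r₂: v₂ = √(μ/r₂) = 33.485 km/s.
Transfer-orbit speed at r₂: v_p = √[μ(2/r₂ − 1/a_t)] = 45.056 km/s.
Second burn Δv₂ = |v₂ − v_p| = 11.57 km/s.
Δv = Δv₁ + Δv₂ = 6.117 + 11.57 = 17.69 km/s.

Δv = 17.7 km/s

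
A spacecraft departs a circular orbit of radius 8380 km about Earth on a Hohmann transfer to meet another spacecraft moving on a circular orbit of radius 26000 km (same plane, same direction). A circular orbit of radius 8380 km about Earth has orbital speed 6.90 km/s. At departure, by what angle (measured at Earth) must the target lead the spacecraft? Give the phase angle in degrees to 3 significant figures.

φ = 83.2°

From the circular-orbit relation v² = μ/r at r = 8380 km: μ = v²r = (6.90)² × 8380 = 3.98972×10^5 km³/s².
The Hohmann ellipse has a_t = (r₁ + r₂)/2 = 17190 km.
The half-period of the transfer ellipse is t = π√(a_t³/μ) = 11210 s.
The target's mean motion on its circular orbit is ω₂ = √(μ/r₂³) = 1.507×10^-4 rad/s.
Angle swept by the target during transfer: ω₂·t = 1.689 rad = 96.77°.
The spacecraft traverses 180° on the transfer ellipse, so the target must lead by 180° − 96.77° = 83.2°.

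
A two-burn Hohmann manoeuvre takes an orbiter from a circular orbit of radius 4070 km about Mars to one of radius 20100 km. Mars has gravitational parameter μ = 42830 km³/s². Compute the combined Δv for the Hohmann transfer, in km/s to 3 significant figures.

The Hohmann ellipse has a_t = (r₁ + r₂)/2 = 12085 km.
Circular speed at r₁: v₁ = √(μ/r₁) = √(42830/4070) = 3.2440 km/s.
On the transfer ellipse at r₁, v² = μ(2/r − 1/a) gives v_p = √[μ(2/r₁ − 1/a_t)] = 4.1836 km/s.
First burn Δv₁ = |v_p − v₁| = 0.9396 km/s.
At r₂, v₂ = √(μ/r₂) = 1.4597 km/s.
Transfer-orbit speed at r₂: v_a = √[μ(2/r₂ − 1/a_t)] = 0.84713 km/s.
Second burn Δv₂ = |v₂ − v_a| = 0.6126 km/s.
Δv = Δv₁ + Δv₂ = 0.9396 + 0.6126 = 1.552 km/s.

Δv = 1.55 km/s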